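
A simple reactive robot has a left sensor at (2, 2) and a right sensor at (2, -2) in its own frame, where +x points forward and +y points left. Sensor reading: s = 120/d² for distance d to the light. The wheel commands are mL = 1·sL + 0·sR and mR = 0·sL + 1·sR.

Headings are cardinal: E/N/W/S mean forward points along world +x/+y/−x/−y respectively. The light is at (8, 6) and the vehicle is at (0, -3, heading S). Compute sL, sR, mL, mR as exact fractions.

left sensor world pos  = (2, -5); dL² = 157
right sensor world pos = (-2, -5); dR² = 221
sL = 120/157 = 120/157
sR = 120/221 = 120/221
mL = 1·sL + 0·sR = 120/157
mR = 0·sL + 1·sR = 120/221

120/157 120/221 120/157 120/221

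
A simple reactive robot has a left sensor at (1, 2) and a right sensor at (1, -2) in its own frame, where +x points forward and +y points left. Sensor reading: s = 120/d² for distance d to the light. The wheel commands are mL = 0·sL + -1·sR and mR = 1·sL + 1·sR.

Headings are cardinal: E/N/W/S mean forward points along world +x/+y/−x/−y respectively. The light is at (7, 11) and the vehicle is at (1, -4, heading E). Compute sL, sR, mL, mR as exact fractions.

60/97 60/157 -60/157 15240/15229

left sensor world pos  = (2, -2); dL² = 194
right sensor world pos = (2, -6); dR² = 314
sL = 120/194 = 60/97
sR = 120/314 = 60/157
mL = 0·sL + -1·sR = -60/157
mR = 1·sL + 1·sR = 15240/15229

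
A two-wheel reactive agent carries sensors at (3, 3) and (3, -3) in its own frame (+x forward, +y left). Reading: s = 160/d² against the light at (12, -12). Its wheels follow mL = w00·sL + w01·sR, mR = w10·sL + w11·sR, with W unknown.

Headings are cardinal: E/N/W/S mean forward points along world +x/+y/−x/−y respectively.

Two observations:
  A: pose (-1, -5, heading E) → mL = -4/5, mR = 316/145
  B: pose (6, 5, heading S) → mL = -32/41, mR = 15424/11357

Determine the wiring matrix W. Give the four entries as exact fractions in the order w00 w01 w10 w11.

-1 0 1 1

obs A: pose=(-1,-5,E) → sL=4/5, sR=40/29, mL=-4/5, mR=316/145
obs B: pose=(6,5,S) → sL=32/41, sR=160/277, mL=-32/41, mR=15424/11357
sensor matrix S = [[4/5, 40/29], [32/41, 160/277]]; det S = -202368/329353
solve [mL_A; mL_B] = S·[w00; w01] and [mR_A; mR_B] = S·[w10; w11]:
  w00 = -1, w01 = 0, w10 = 1, w11 = 1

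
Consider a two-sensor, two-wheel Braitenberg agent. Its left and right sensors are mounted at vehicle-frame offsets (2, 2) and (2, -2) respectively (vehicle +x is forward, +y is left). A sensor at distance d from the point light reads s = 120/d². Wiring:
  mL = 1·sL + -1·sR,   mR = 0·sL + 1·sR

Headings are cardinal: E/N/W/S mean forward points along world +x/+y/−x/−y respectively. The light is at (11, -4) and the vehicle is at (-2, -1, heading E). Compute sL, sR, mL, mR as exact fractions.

60/73 60/61 -720/4453 60/61

left sensor world pos  = (0, 1); dL² = 146
right sensor world pos = (0, -3); dR² = 122
sL = 120/146 = 60/73
sR = 120/122 = 60/61
mL = 1·sL + -1·sR = -720/4453
mR = 0·sL + 1·sR = 60/61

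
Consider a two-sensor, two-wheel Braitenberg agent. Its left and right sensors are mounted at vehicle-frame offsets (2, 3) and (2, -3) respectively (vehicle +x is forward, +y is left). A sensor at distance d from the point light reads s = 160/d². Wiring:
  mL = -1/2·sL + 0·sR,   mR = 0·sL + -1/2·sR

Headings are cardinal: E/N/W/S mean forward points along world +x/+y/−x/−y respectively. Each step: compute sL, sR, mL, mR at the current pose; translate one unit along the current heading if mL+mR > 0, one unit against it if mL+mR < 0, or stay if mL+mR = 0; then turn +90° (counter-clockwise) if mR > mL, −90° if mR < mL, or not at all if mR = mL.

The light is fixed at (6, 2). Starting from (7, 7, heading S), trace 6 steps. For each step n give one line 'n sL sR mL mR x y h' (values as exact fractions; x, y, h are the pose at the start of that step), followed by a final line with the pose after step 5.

n=0: pose=(7,7,S); sL=32/5, sR=160/13; mL=-16/5, mR=-80/13; mL+mR=-608/65 → advance -1; mR−mL=-192/65 → turn -1·90°
n=1: pose=(7,8,W); sL=16, sR=80/41; mL=-8, mR=-40/41; mL+mR=-368/41 → advance -1; mR−mL=288/41 → turn +1·90°
n=2: pose=(8,8,S); sL=160/41, sR=160/17; mL=-80/41, mR=-80/17; mL+mR=-4640/697 → advance -1; mR−mL=-1920/697 → turn -1·90°
n=3: pose=(8,9,W); sL=10, sR=8/5; mL=-5, mR=-4/5; mL+mR=-29/5 → advance -1; mR−mL=21/5 → turn +1·90°
n=4: pose=(9,9,S); sL=160/61, sR=32/5; mL=-80/61, mR=-16/5; mL+mR=-1376/305 → advance -1; mR−mL=-576/305 → turn -1·90°
n=5: pose=(9,10,W); sL=80/13, sR=80/61; mL=-40/13, mR=-40/61; mL+mR=-2960/793 → advance -1; mR−mL=1920/793 → turn +1·90°

0 32/5 160/13 -16/5 -80/13 7 7 S
1 16 80/41 -8 -40/41 7 8 W
2 160/41 160/17 -80/41 -80/17 8 8 S
3 10 8/5 -5 -4/5 8 9 W
4 160/61 32/5 -80/61 -16/5 9 9 S
5 80/13 80/61 -40/13 -40/61 9 10 W
final 10 10 S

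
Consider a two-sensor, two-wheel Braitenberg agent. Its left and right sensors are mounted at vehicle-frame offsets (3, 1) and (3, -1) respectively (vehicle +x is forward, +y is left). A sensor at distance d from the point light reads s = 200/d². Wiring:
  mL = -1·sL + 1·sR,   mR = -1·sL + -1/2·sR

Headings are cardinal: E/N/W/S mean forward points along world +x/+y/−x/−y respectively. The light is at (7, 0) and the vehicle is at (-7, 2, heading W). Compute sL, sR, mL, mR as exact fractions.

left sensor world pos  = (-10, 1); dL² = 290
right sensor world pos = (-10, 3); dR² = 298
sL = 200/290 = 20/29
sR = 200/298 = 100/149
mL = -1·sL + 1·sR = -80/4321
mR = -1·sL + -1/2·sR = -4430/4321

20/29 100/149 -80/4321 -4430/4321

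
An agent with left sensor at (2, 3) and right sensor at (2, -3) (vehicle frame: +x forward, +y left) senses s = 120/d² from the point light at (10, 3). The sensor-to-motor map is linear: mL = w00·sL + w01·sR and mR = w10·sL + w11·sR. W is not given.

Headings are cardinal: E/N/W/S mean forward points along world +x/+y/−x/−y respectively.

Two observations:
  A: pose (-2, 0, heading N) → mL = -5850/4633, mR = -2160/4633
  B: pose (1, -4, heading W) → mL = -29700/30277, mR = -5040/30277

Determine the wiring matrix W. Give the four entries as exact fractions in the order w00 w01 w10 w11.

obs A: pose=(-2,0,N) → sL=60/113, sR=60/41, mL=-5850/4633, mR=-2160/4633
obs B: pose=(1,-4,W) → sL=120/221, sR=120/137, mL=-29700/30277, mR=-5040/30277
sensor matrix S = [[60/113, 60/41], [120/221, 120/137]]; det S = -46224000/140273341
solve [mL_A; mL_B] = S·[w00; w01] and [mR_A; mR_B] = S·[w10; w11]:
  w00 = -1, w01 = -1/2, w10 = 1/2, w11 = -1/2

-1 -1/2 1/2 -1/2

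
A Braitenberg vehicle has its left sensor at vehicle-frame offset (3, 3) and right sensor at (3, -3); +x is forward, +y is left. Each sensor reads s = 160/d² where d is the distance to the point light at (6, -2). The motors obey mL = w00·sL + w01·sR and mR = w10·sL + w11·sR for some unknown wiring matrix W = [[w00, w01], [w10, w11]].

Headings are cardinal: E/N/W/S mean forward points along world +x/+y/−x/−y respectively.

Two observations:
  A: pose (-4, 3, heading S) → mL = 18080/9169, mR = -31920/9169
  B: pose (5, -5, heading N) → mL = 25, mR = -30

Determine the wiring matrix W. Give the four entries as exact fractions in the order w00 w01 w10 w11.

obs A: pose=(-4,3,S) → sL=160/53, sR=160/173, mL=18080/9169, mR=-31920/9169
obs B: pose=(5,-5,N) → sL=10, sR=40, mL=25, mR=-30
sensor matrix S = [[160/53, 160/173], [10, 40]]; det S = 1022400/9169
solve [mL_A; mL_B] = S·[w00; w01] and [mR_A; mR_B] = S·[w10; w11]:
  w00 = 1/2, w01 = 1/2, w10 = -1, w11 = -1/2

1/2 1/2 -1 -1/2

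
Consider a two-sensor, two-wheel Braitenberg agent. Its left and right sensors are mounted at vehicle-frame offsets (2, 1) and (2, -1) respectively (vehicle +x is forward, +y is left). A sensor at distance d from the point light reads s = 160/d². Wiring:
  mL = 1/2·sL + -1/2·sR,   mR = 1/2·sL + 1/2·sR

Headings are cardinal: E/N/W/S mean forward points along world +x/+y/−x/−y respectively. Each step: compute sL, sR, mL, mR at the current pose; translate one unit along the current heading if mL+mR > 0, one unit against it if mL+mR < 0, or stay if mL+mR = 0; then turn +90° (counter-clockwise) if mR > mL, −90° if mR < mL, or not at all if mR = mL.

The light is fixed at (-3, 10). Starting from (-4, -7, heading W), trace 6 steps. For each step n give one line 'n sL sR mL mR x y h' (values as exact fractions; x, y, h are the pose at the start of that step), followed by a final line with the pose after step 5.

0 160/333 32/53 -1088/17649 9568/17649 -4 -7 W
1 80/181 16/37 32/6697 2928/6697 -5 -7 S
2 160/289 160/361 5760/104329 52000/104329 -5 -8 E
3 8/13 5/8 -1/208 129/208 -4 -8 N
4 160/333 32/53 -1088/17649 9568/17649 -4 -7 W
5 80/181 16/37 32/6697 2928/6697 -5 -7 S
final -5 -8 E

n=0: pose=(-4,-7,W); sL=160/333, sR=32/53; mL=-1088/17649, mR=9568/17649; mL+mR=160/333 → advance +1; mR−mL=32/53 → turn +1·90°
n=1: pose=(-5,-7,S); sL=80/181, sR=16/37; mL=32/6697, mR=2928/6697; mL+mR=80/181 → advance +1; mR−mL=16/37 → turn +1·90°
n=2: pose=(-5,-8,E); sL=160/289, sR=160/361; mL=5760/104329, mR=52000/104329; mL+mR=160/289 → advance +1; mR−mL=160/361 → turn +1·90°
n=3: pose=(-4,-8,N); sL=8/13, sR=5/8; mL=-1/208, mR=129/208; mL+mR=8/13 → advance +1; mR−mL=5/8 → turn +1·90°
n=4: pose=(-4,-7,W); sL=160/333, sR=32/53; mL=-1088/17649, mR=9568/17649; mL+mR=160/333 → advance +1; mR−mL=32/53 → turn +1·90°
n=5: pose=(-5,-7,S); sL=80/181, sR=16/37; mL=32/6697, mR=2928/6697; mL+mR=80/181 → advance +1; mR−mL=16/37 → turn +1·90°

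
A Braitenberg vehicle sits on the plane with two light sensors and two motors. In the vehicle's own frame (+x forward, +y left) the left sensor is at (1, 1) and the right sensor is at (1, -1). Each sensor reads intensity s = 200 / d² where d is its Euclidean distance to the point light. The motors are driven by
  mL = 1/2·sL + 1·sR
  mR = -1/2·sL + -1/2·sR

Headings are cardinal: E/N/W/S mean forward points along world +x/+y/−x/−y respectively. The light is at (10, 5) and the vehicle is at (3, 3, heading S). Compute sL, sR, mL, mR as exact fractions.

40/9 200/73 3260/657 -2360/657

left sensor world pos  = (4, 2); dL² = 45
right sensor world pos = (2, 2); dR² = 73
sL = 200/45 = 40/9
sR = 200/73 = 200/73
mL = 1/2·sL + 1·sR = 3260/657
mR = -1/2·sL + -1/2·sR = -2360/657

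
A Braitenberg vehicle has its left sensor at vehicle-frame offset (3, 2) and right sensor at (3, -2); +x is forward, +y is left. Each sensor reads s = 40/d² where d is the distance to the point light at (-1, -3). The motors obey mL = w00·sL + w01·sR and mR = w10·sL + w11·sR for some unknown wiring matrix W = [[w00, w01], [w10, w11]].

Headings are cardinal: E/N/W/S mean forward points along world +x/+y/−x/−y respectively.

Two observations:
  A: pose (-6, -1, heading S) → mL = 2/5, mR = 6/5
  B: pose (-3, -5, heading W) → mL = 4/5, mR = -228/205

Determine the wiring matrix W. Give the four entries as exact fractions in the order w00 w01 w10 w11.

0 1/2 1/2 -1

obs A: pose=(-6,-1,S) → sL=4, sR=4/5, mL=2/5, mR=6/5
obs B: pose=(-3,-5,W) → sL=40/41, sR=8/5, mL=4/5, mR=-228/205
sensor matrix S = [[4, 4/5], [40/41, 8/5]]; det S = 1152/205
solve [mL_A; mL_B] = S·[w00; w01] and [mR_A; mR_B] = S·[w10; w11]:
  w00 = 0, w01 = 1/2, w10 = 1/2, w11 = -1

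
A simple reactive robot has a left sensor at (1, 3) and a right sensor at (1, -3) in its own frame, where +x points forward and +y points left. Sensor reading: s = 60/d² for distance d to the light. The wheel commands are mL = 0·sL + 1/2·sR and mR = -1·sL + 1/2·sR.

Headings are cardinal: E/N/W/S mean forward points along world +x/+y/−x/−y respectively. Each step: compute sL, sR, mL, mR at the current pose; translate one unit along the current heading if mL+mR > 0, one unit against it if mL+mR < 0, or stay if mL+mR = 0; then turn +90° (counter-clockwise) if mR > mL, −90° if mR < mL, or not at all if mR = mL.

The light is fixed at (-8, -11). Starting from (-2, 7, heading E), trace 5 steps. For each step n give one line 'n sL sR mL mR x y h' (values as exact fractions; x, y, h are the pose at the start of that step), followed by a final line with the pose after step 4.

0 6/49 30/137 15/137 -87/6713 -2 7 E
1 60/389 12/61 6/61 -1326/23729 -1 7 S
2 15/58 15/109 15/218 -600/3161 -1 6 W
3 60/349 12/89 6/89 -3246/31061 0 6 N
4 30/221 6/25 3/25 -87/5525 0 5 E
final 1 5 S

n=0: pose=(-2,7,E); sL=6/49, sR=30/137; mL=15/137, mR=-87/6713; mL+mR=648/6713 → advance +1; mR−mL=-6/49 → turn -1·90°
n=1: pose=(-1,7,S); sL=60/389, sR=12/61; mL=6/61, mR=-1326/23729; mL+mR=1008/23729 → advance +1; mR−mL=-60/389 → turn -1·90°
n=2: pose=(-1,6,W); sL=15/58, sR=15/109; mL=15/218, mR=-600/3161; mL+mR=-765/6322 → advance -1; mR−mL=-15/58 → turn -1·90°
n=3: pose=(0,6,N); sL=60/349, sR=12/89; mL=6/89, mR=-3246/31061; mL+mR=-1152/31061 → advance -1; mR−mL=-60/349 → turn -1·90°
n=4: pose=(0,5,E); sL=30/221, sR=6/25; mL=3/25, mR=-87/5525; mL+mR=576/5525 → advance +1; mR−mL=-30/221 → turn -1·90°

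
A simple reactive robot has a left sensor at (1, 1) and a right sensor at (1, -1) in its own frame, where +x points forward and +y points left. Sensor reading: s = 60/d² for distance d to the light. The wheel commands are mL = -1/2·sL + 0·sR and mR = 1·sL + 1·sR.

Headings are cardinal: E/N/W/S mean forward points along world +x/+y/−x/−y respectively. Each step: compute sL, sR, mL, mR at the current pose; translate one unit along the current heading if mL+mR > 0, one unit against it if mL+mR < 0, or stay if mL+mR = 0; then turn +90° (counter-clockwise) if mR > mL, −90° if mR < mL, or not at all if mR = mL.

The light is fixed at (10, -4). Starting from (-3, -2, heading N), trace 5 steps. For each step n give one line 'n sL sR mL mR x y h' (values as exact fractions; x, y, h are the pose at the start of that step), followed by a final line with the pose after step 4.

0 12/41 20/51 -6/41 1432/2091 -3 -2 N
1 3/10 15/53 -3/20 309/530 -3 -1 W
2 60/173 60/229 -30/173 24120/39617 -4 -1 S
3 30/89 6/17 -15/89 1044/1513 -4 -2 E
4 12/41 20/51 -6/41 1432/2091 -3 -2 N
final -3 -1 W

n=0: pose=(-3,-2,N); sL=12/41, sR=20/51; mL=-6/41, mR=1432/2091; mL+mR=1126/2091 → advance +1; mR−mL=1738/2091 → turn +1·90°
n=1: pose=(-3,-1,W); sL=3/10, sR=15/53; mL=-3/20, mR=309/530; mL+mR=459/1060 → advance +1; mR−mL=777/1060 → turn +1·90°
n=2: pose=(-4,-1,S); sL=60/173, sR=60/229; mL=-30/173, mR=24120/39617; mL+mR=17250/39617 → advance +1; mR−mL=30990/39617 → turn +1·90°
n=3: pose=(-4,-2,E); sL=30/89, sR=6/17; mL=-15/89, mR=1044/1513; mL+mR=789/1513 → advance +1; mR−mL=1299/1513 → turn +1·90°
n=4: pose=(-3,-2,N); sL=12/41, sR=20/51; mL=-6/41, mR=1432/2091; mL+mR=1126/2091 → advance +1; mR−mL=1738/2091 → turn +1·90°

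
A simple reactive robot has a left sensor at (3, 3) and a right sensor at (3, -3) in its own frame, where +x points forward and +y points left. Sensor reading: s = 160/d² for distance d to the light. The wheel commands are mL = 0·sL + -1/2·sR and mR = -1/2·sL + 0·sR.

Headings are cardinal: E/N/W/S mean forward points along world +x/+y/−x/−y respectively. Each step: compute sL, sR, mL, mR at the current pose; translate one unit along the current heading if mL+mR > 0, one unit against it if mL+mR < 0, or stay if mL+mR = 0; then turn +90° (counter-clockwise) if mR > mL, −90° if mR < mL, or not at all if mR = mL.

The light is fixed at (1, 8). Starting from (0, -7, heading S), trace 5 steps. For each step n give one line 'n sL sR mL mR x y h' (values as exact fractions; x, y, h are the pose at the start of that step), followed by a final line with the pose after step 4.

0 20/41 8/17 -4/17 -10/41 0 -7 S
1 32/61 160/137 -80/137 -16/61 0 -6 W
2 80/149 80/149 -40/149 -40/149 1 -6 S
3 32/53 32/53 -16/53 -16/53 1 -5 S
4 80/117 80/117 -40/117 -40/117 1 -4 S
final 1 -3 S

n=0: pose=(0,-7,S); sL=20/41, sR=8/17; mL=-4/17, mR=-10/41; mL+mR=-334/697 → advance -1; mR−mL=-6/697 → turn -1·90°
n=1: pose=(0,-6,W); sL=32/61, sR=160/137; mL=-80/137, mR=-16/61; mL+mR=-7072/8357 → advance -1; mR−mL=2688/8357 → turn +1·90°
n=2: pose=(1,-6,S); sL=80/149, sR=80/149; mL=-40/149, mR=-40/149; mL+mR=-80/149 → advance -1; mR−mL=0 → turn +0·90°
n=3: pose=(1,-5,S); sL=32/53, sR=32/53; mL=-16/53, mR=-16/53; mL+mR=-32/53 → advance -1; mR−mL=0 → turn +0·90°
n=4: pose=(1,-4,S); sL=80/117, sR=80/117; mL=-40/117, mR=-40/117; mL+mR=-80/117 → advance -1; mR−mL=0 → turn +0·90°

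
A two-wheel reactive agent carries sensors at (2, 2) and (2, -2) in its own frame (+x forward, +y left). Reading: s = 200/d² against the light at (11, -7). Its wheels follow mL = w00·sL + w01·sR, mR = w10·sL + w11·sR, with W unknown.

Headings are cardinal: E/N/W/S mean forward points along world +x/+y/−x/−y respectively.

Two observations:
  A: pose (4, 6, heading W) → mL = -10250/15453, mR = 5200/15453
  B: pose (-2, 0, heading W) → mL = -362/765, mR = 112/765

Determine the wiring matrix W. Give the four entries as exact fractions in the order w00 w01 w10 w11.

-1 1/2 1 -1

obs A: pose=(4,6,W) → sL=100/101, sR=100/153, mL=-10250/15453, mR=5200/15453
obs B: pose=(-2,0,W) → sL=4/5, sR=100/153, mL=-362/765, mR=112/765
sensor matrix S = [[100/101, 100/153], [4/5, 100/153]]; det S = 640/5151
solve [mL_A; mL_B] = S·[w00; w01] and [mR_A; mR_B] = S·[w10; w11]:
  w00 = -1, w01 = 1/2, w10 = 1, w11 = -1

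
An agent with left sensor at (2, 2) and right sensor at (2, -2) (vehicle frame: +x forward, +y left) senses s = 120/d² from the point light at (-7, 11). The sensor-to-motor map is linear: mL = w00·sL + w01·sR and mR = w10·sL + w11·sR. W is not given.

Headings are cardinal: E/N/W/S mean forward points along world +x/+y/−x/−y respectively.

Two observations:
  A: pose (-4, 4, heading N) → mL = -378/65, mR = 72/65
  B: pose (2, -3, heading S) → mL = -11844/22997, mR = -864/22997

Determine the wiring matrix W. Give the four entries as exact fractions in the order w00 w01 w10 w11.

obs A: pose=(-4,4,N) → sL=60/13, sR=12/5, mL=-378/65, mR=72/65
obs B: pose=(2,-3,S) → sL=120/377, sR=24/61, mL=-11844/22997, mR=-864/22997
sensor matrix S = [[60/13, 12/5], [120/377, 24/61]]; det S = 24192/22997
solve [mL_A; mL_B] = S·[w00; w01] and [mR_A; mR_B] = S·[w10; w11]:
  w00 = -1, w01 = -1/2, w10 = 1/2, w11 = -1/2

-1 -1/2 1/2 -1/2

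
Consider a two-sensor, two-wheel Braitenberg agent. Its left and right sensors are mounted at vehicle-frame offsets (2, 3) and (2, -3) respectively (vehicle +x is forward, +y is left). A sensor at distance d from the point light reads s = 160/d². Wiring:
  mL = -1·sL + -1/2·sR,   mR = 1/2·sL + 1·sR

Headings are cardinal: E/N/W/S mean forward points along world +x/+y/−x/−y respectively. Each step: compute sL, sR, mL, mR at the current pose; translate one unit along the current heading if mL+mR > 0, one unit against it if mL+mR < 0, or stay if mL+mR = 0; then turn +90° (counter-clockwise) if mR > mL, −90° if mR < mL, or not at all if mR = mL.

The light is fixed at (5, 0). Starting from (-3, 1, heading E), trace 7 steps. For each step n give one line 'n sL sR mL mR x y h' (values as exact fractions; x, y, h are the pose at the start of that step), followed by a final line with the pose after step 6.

n=0: pose=(-3,1,E); sL=40/13, sR=4; mL=-66/13, mR=72/13; mL+mR=6/13 → advance +1; mR−mL=138/13 → turn +1·90°
n=1: pose=(-2,1,N); sL=160/109, sR=32/5; mL=-2544/545, mR=3888/545; mL+mR=1344/545 → advance +1; mR−mL=6432/545 → turn +1·90°
n=2: pose=(-2,2,W); sL=80/41, sR=80/53; mL=-5880/2173, mR=5400/2173; mL+mR=-480/2173 → advance -1; mR−mL=11280/2173 → turn +1·90°
n=3: pose=(-1,2,S); sL=160/9, sR=160/81; mL=-1520/81, mR=880/81; mL+mR=-640/81 → advance -1; mR−mL=800/27 → turn +1·90°
n=4: pose=(-1,3,E); sL=40/13, sR=10; mL=-105/13, mR=150/13; mL+mR=45/13 → advance +1; mR−mL=255/13 → turn +1·90°
n=5: pose=(0,3,N); sL=160/89, sR=160/29; mL=-11760/2581, mR=16560/2581; mL+mR=4800/2581 → advance +1; mR−mL=28320/2581 → turn +1·90°
n=6: pose=(0,4,W); sL=16/5, sR=80/49; mL=-984/245, mR=792/245; mL+mR=-192/245 → advance -1; mR−mL=1776/245 → turn +1·90°

0 40/13 4 -66/13 72/13 -3 1 E
1 160/109 32/5 -2544/545 3888/545 -2 1 N
2 80/41 80/53 -5880/2173 5400/2173 -2 2 W
3 160/9 160/81 -1520/81 880/81 -1 2 S
4 40/13 10 -105/13 150/13 -1 3 E
5 160/89 160/29 -11760/2581 16560/2581 0 3 N
6 16/5 80/49 -984/245 792/245 0 4 W
final 1 4 S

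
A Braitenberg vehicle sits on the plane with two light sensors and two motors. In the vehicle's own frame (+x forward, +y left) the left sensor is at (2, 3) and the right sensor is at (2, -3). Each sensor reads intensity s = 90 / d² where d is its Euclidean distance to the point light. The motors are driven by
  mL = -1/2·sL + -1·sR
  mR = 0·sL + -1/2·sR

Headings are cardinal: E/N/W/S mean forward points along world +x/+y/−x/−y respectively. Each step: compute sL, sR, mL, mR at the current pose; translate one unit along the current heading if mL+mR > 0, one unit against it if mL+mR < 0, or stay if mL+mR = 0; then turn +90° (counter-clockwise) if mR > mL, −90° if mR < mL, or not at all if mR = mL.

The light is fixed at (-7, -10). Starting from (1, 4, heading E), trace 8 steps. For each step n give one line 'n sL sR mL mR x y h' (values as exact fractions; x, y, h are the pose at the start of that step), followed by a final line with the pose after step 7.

0 90/389 90/221 -44955/85969 -45/221 1 4 E
1 45/136 45/178 -10125/24208 -45/356 0 4 N
2 18/25 90/281 -4779/7025 -45/281 0 3 W
3 45/121 45/73 -14175/17666 -45/146 1 3 S
4 90/389 90/221 -44955/85969 -45/221 1 4 E
5 45/136 45/178 -10125/24208 -45/356 0 4 N
6 18/25 90/281 -4779/7025 -45/281 0 3 W
7 45/121 45/73 -14175/17666 -45/146 1 3 S
final 1 4 E

n=0: pose=(1,4,E); sL=90/389, sR=90/221; mL=-44955/85969, mR=-45/221; mL+mR=-62460/85969 → advance -1; mR−mL=27450/85969 → turn +1·90°
n=1: pose=(0,4,N); sL=45/136, sR=45/178; mL=-10125/24208, mR=-45/356; mL+mR=-13185/24208 → advance -1; mR−mL=7065/24208 → turn +1·90°
n=2: pose=(0,3,W); sL=18/25, sR=90/281; mL=-4779/7025, mR=-45/281; mL+mR=-5904/7025 → advance -1; mR−mL=3654/7025 → turn +1·90°
n=3: pose=(1,3,S); sL=45/121, sR=45/73; mL=-14175/17666, mR=-45/146; mL+mR=-9810/8833 → advance -1; mR−mL=4365/8833 → turn +1·90°
n=4: pose=(1,4,E); sL=90/389, sR=90/221; mL=-44955/85969, mR=-45/221; mL+mR=-62460/85969 → advance -1; mR−mL=27450/85969 → turn +1·90°
n=5: pose=(0,4,N); sL=45/136, sR=45/178; mL=-10125/24208, mR=-45/356; mL+mR=-13185/24208 → advance -1; mR−mL=7065/24208 → turn +1·90°
n=6: pose=(0,3,W); sL=18/25, sR=90/281; mL=-4779/7025, mR=-45/281; mL+mR=-5904/7025 → advance -1; mR−mL=3654/7025 → turn +1·90°
n=7: pose=(1,3,S); sL=45/121, sR=45/73; mL=-14175/17666, mR=-45/146; mL+mR=-9810/8833 → advance -1; mR−mL=4365/8833 → turn +1·90°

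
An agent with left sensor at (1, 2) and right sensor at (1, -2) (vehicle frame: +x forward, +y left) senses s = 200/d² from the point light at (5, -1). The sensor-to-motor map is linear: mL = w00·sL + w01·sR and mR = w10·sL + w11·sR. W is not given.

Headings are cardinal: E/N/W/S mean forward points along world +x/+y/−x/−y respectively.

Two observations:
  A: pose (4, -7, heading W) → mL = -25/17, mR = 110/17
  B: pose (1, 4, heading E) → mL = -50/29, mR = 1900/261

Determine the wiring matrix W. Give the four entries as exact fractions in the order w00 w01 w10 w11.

obs A: pose=(4,-7,W) → sL=50/17, sR=10, mL=-25/17, mR=110/17
obs B: pose=(1,4,E) → sL=100/29, sR=100/9, mL=-50/29, mR=1900/261
sensor matrix S = [[50/17, 10], [100/29, 100/9]]; det S = -8000/4437
solve [mL_A; mL_B] = S·[w00; w01] and [mR_A; mR_B] = S·[w10; w11]:
  w00 = -1/2, w01 = 0, w10 = 1/2, w11 = 1/2

-1/2 0 1/2 1/2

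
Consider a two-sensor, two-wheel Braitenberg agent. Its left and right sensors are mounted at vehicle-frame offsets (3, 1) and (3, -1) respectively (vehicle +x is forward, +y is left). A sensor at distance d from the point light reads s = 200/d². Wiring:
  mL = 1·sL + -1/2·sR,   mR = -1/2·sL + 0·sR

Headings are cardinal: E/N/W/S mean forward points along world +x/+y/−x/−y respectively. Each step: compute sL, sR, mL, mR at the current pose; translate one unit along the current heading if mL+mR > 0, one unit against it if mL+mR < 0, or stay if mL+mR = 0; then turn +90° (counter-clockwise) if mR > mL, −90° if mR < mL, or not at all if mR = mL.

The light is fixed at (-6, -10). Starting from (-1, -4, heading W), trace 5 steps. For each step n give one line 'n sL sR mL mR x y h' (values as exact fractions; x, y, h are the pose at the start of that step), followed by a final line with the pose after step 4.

0 200/29 200/53 7700/1537 -100/29 -1 -4 W
1 20/9 100/53 610/477 -10/9 -2 -4 N
2 200/113 40/17 1140/1921 -100/113 -2 -3 E
3 25/4 10 5/4 -25/8 -3 -3 S
4 200/49 200/81 11300/3969 -100/49 -3 -2 W
final -4 -2 N

n=0: pose=(-1,-4,W); sL=200/29, sR=200/53; mL=7700/1537, mR=-100/29; mL+mR=2400/1537 → advance +1; mR−mL=-13000/1537 → turn -1·90°
n=1: pose=(-2,-4,N); sL=20/9, sR=100/53; mL=610/477, mR=-10/9; mL+mR=80/477 → advance +1; mR−mL=-380/159 → turn -1·90°
n=2: pose=(-2,-3,E); sL=200/113, sR=40/17; mL=1140/1921, mR=-100/113; mL+mR=-560/1921 → advance -1; mR−mL=-2840/1921 → turn -1·90°
n=3: pose=(-3,-3,S); sL=25/4, sR=10; mL=5/4, mR=-25/8; mL+mR=-15/8 → advance -1; mR−mL=-35/8 → turn -1·90°
n=4: pose=(-3,-2,W); sL=200/49, sR=200/81; mL=11300/3969, mR=-100/49; mL+mR=3200/3969 → advance +1; mR−mL=-19400/3969 → turn -1·90°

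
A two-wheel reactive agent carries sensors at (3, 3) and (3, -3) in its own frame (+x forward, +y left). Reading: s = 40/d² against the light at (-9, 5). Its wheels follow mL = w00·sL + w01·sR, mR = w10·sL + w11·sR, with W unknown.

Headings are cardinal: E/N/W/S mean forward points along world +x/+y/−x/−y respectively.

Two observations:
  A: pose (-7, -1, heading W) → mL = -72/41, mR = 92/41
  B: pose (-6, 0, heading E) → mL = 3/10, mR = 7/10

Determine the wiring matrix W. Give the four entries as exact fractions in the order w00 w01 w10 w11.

obs A: pose=(-7,-1,W) → sL=20/41, sR=4, mL=-72/41, mR=92/41
obs B: pose=(-6,0,E) → sL=1, sR=2/5, mL=3/10, mR=7/10
sensor matrix S = [[20/41, 4], [1, 2/5]]; det S = -156/41
solve [mL_A; mL_B] = S·[w00; w01] and [mR_A; mR_B] = S·[w10; w11]:
  w00 = 1/2, w01 = -1/2, w10 = 1/2, w11 = 1/2

1/2 -1/2 1/2 1/2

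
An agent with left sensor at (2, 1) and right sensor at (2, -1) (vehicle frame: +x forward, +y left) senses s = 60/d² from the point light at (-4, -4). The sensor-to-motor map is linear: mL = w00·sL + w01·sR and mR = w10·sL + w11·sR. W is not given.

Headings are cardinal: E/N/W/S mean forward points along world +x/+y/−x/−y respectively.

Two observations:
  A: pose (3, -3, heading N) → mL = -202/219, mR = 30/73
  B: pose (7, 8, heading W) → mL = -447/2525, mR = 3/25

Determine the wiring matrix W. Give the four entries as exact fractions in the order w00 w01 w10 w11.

-1 1/2 0 1/2

obs A: pose=(3,-3,N) → sL=4/3, sR=60/73, mL=-202/219, mR=30/73
obs B: pose=(7,8,W) → sL=30/101, sR=6/25, mL=-447/2525, mR=3/25
sensor matrix S = [[4/3, 60/73], [30/101, 6/25]]; det S = 13984/184325
solve [mL_A; mL_B] = S·[w00; w01] and [mR_A; mR_B] = S·[w10; w11]:
  w00 = -1, w01 = 1/2, w10 = 0, w11 = 1/2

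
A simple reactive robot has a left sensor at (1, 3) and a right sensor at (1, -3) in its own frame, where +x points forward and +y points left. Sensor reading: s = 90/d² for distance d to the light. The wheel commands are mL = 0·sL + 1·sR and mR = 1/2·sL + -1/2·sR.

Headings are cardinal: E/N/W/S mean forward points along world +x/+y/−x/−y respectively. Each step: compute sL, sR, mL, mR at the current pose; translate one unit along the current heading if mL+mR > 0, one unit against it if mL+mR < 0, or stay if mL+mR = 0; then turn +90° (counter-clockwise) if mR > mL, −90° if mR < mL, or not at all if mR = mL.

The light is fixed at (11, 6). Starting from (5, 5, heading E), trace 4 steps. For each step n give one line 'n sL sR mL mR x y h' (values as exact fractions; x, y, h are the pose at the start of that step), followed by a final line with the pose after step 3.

0 90/29 90/41 90/41 540/1189 5 5 E
1 45/4 45/34 45/34 675/136 6 5 S
2 90/17 90/41 90/41 1080/697 6 4 E
3 9 45/29 45/29 108/29 7 4 S
final 7 3 E

n=0: pose=(5,5,E); sL=90/29, sR=90/41; mL=90/41, mR=540/1189; mL+mR=3150/1189 → advance +1; mR−mL=-2070/1189 → turn -1·90°
n=1: pose=(6,5,S); sL=45/4, sR=45/34; mL=45/34, mR=675/136; mL+mR=855/136 → advance +1; mR−mL=495/136 → turn +1·90°
n=2: pose=(6,4,E); sL=90/17, sR=90/41; mL=90/41, mR=1080/697; mL+mR=2610/697 → advance +1; mR−mL=-450/697 → turn -1·90°
n=3: pose=(7,4,S); sL=9, sR=45/29; mL=45/29, mR=108/29; mL+mR=153/29 → advance +1; mR−mL=63/29 → turn +1·90°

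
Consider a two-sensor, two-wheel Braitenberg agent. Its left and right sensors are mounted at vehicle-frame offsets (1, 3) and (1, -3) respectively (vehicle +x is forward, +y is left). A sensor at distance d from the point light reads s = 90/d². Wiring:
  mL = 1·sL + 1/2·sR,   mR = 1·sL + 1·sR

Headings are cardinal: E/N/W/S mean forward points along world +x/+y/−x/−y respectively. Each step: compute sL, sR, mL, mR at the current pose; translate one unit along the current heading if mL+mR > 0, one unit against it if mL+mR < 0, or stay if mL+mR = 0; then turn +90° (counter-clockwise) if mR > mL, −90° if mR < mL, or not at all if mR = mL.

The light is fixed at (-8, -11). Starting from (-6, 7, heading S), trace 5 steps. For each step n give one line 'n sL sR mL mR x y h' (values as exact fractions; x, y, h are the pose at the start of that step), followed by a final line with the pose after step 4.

n=0: pose=(-6,7,S); sL=45/157, sR=9/29; mL=4023/9106, mR=2718/4553; mL+mR=9459/9106 → advance +1; mR−mL=9/58 → turn +1·90°
n=1: pose=(-6,6,E); sL=90/409, sR=18/41; mL=7371/16769, mR=11052/16769; mL+mR=18423/16769 → advance +1; mR−mL=9/41 → turn +1·90°
n=2: pose=(-5,6,N); sL=5/18, sR=1/4; mL=29/72, mR=19/36; mL+mR=67/72 → advance +1; mR−mL=1/8 → turn +1·90°
n=3: pose=(-5,7,W); sL=90/229, sR=18/89; mL=10071/20381, mR=12132/20381; mL+mR=22203/20381 → advance +1; mR−mL=9/89 → turn +1·90°
n=4: pose=(-6,7,S); sL=45/157, sR=9/29; mL=4023/9106, mR=2718/4553; mL+mR=9459/9106 → advance +1; mR−mL=9/58 → turn +1·90°

0 45/157 9/29 4023/9106 2718/4553 -6 7 S
1 90/409 18/41 7371/16769 11052/16769 -6 6 E
2 5/18 1/4 29/72 19/36 -5 6 N
3 90/229 18/89 10071/20381 12132/20381 -5 7 W
4 45/157 9/29 4023/9106 2718/4553 -6 7 S
final -6 6 E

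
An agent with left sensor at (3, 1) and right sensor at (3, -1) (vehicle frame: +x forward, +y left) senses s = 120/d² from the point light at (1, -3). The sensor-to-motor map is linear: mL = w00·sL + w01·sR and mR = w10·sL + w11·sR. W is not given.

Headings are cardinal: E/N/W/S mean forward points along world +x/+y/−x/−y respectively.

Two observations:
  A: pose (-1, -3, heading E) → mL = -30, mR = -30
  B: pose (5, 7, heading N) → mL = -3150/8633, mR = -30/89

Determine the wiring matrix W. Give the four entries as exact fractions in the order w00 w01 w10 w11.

obs A: pose=(-1,-3,E) → sL=60, sR=60, mL=-30, mR=-30
obs B: pose=(5,7,N) → sL=60/89, sR=60/97, mL=-3150/8633, mR=-30/89
sensor matrix S = [[60, 60], [60/89, 60/97]]; det S = -28800/8633
solve [mL_A; mL_B] = S·[w00; w01] and [mR_A; mR_B] = S·[w10; w11]:
  w00 = -1, w01 = 1/2, w10 = -1/2, w11 = 0

-1 1/2 -1/2 0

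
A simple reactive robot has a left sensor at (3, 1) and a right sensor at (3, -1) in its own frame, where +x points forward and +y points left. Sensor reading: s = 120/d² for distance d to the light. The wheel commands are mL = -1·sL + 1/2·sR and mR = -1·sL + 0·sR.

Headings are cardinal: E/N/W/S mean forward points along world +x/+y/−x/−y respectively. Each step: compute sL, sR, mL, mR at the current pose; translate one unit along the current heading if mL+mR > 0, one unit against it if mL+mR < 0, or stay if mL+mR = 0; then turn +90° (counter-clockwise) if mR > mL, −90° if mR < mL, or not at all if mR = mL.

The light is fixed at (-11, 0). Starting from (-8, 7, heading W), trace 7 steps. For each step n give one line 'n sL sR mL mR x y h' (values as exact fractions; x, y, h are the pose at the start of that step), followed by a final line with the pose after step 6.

0 10/3 15/8 -115/48 -10/3 -8 7 W
1 120/109 24/25 -1692/2725 -120/109 -7 7 N
2 60/49 60/37 -750/1813 -60/49 -7 6 E
3 24/5 120/13 -12/65 -24/5 -8 6 S
4 10/3 15/8 -115/48 -10/3 -8 7 W
5 120/109 24/25 -1692/2725 -120/109 -7 7 N
6 60/49 60/37 -750/1813 -60/49 -7 6 E
final -8 6 S

n=0: pose=(-8,7,W); sL=10/3, sR=15/8; mL=-115/48, mR=-10/3; mL+mR=-275/48 → advance -1; mR−mL=-15/16 → turn -1·90°
n=1: pose=(-7,7,N); sL=120/109, sR=24/25; mL=-1692/2725, mR=-120/109; mL+mR=-4692/2725 → advance -1; mR−mL=-12/25 → turn -1·90°
n=2: pose=(-7,6,E); sL=60/49, sR=60/37; mL=-750/1813, mR=-60/49; mL+mR=-2970/1813 → advance -1; mR−mL=-30/37 → turn -1·90°
n=3: pose=(-8,6,S); sL=24/5, sR=120/13; mL=-12/65, mR=-24/5; mL+mR=-324/65 → advance -1; mR−mL=-60/13 → turn -1·90°
n=4: pose=(-8,7,W); sL=10/3, sR=15/8; mL=-115/48, mR=-10/3; mL+mR=-275/48 → advance -1; mR−mL=-15/16 → turn -1·90°
n=5: pose=(-7,7,N); sL=120/109, sR=24/25; mL=-1692/2725, mR=-120/109; mL+mR=-4692/2725 → advance -1; mR−mL=-12/25 → turn -1·90°
n=6: pose=(-7,6,E); sL=60/49, sR=60/37; mL=-750/1813, mR=-60/49; mL+mR=-2970/1813 → advance -1; mR−mL=-30/37 → turn -1·90°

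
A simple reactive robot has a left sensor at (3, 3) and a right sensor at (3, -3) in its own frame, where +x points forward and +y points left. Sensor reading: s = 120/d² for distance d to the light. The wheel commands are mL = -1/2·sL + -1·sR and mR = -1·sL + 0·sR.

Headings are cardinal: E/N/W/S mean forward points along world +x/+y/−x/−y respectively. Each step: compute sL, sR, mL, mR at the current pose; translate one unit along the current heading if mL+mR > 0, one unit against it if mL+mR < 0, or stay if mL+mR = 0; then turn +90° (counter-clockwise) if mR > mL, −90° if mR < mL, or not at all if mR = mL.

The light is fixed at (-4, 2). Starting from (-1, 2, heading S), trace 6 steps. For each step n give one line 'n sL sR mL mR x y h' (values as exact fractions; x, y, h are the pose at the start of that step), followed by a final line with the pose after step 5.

0 8/3 40/3 -44/3 -8/3 -1 2 S
1 30/13 3 -54/13 -30/13 -1 3 E
2 120/17 120/41 -4500/697 -120/17 -2 3 N
3 60/17 60/17 -90/17 -60/17 -2 2 E
4 120/13 24/5 -612/65 -120/13 -3 2 N
5 6 15 -18 -6 -3 1 W
final -2 1 S

n=0: pose=(-1,2,S); sL=8/3, sR=40/3; mL=-44/3, mR=-8/3; mL+mR=-52/3 → advance -1; mR−mL=12 → turn +1·90°
n=1: pose=(-1,3,E); sL=30/13, sR=3; mL=-54/13, mR=-30/13; mL+mR=-84/13 → advance -1; mR−mL=24/13 → turn +1·90°
n=2: pose=(-2,3,N); sL=120/17, sR=120/41; mL=-4500/697, mR=-120/17; mL+mR=-9420/697 → advance -1; mR−mL=-420/697 → turn -1·90°
n=3: pose=(-2,2,E); sL=60/17, sR=60/17; mL=-90/17, mR=-60/17; mL+mR=-150/17 → advance -1; mR−mL=30/17 → turn +1·90°
n=4: pose=(-3,2,N); sL=120/13, sR=24/5; mL=-612/65, mR=-120/13; mL+mR=-1212/65 → advance -1; mR−mL=12/65 → turn +1·90°
n=5: pose=(-3,1,W); sL=6, sR=15; mL=-18, mR=-6; mL+mR=-24 → advance -1; mR−mL=12 → turn +1·90°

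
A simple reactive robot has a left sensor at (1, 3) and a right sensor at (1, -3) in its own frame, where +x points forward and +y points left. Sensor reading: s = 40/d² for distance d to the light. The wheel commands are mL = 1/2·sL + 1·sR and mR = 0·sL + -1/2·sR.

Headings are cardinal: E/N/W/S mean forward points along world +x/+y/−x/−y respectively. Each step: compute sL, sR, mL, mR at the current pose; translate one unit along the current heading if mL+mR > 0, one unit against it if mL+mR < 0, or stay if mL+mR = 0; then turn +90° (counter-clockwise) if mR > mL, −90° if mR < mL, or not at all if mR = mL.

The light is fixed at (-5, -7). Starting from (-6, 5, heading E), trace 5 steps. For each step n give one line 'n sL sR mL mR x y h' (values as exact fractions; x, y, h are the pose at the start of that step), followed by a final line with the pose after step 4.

n=0: pose=(-6,5,E); sL=8/45, sR=40/81; mL=236/405, mR=-20/81; mL+mR=136/405 → advance +1; mR−mL=-112/135 → turn -1·90°
n=1: pose=(-5,5,S); sL=4/13, sR=4/13; mL=6/13, mR=-2/13; mL+mR=4/13 → advance +1; mR−mL=-8/13 → turn -1·90°
n=2: pose=(-5,4,W); sL=8/13, sR=40/197; mL=1308/2561, mR=-20/197; mL+mR=1048/2561 → advance +1; mR−mL=-1568/2561 → turn -1·90°
n=3: pose=(-6,4,N); sL=1/4, sR=10/37; mL=117/296, mR=-5/37; mL+mR=77/296 → advance +1; mR−mL=-157/296 → turn -1·90°
n=4: pose=(-6,5,E); sL=8/45, sR=40/81; mL=236/405, mR=-20/81; mL+mR=136/405 → advance +1; mR−mL=-112/135 → turn -1·90°

0 8/45 40/81 236/405 -20/81 -6 5 E
1 4/13 4/13 6/13 -2/13 -5 5 S
2 8/13 40/197 1308/2561 -20/197 -5 4 W
3 1/4 10/37 117/296 -5/37 -6 4 N
4 8/45 40/81 236/405 -20/81 -6 5 E
final -5 5 S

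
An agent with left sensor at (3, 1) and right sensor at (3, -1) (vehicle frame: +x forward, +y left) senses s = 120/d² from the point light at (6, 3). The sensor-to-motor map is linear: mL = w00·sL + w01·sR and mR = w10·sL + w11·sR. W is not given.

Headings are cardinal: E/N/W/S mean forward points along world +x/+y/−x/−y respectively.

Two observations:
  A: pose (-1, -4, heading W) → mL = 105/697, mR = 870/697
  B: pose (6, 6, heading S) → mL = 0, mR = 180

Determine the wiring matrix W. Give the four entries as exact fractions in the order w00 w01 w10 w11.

-1 1 1/2 1

obs A: pose=(-1,-4,W) → sL=30/41, sR=15/17, mL=105/697, mR=870/697
obs B: pose=(6,6,S) → sL=120, sR=120, mL=0, mR=180
sensor matrix S = [[30/41, 15/17], [120, 120]]; det S = -12600/697
solve [mL_A; mL_B] = S·[w00; w01] and [mR_A; mR_B] = S·[w10; w11]:
  w00 = -1, w01 = 1, w10 = 1/2, w11 = 1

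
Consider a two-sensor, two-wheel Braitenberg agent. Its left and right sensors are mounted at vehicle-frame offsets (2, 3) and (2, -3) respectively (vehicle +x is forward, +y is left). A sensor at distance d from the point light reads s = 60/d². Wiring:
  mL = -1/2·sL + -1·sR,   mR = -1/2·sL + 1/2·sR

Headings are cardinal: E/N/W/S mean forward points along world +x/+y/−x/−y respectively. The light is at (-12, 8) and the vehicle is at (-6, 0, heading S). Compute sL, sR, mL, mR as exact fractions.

left sensor world pos  = (-3, -2); dL² = 181
right sensor world pos = (-9, -2); dR² = 109
sL = 60/181 = 60/181
sR = 60/109 = 60/109
mL = -1/2·sL + -1·sR = -14130/19729
mR = -1/2·sL + 1/2·sR = 2160/19729

60/181 60/109 -14130/19729 2160/19729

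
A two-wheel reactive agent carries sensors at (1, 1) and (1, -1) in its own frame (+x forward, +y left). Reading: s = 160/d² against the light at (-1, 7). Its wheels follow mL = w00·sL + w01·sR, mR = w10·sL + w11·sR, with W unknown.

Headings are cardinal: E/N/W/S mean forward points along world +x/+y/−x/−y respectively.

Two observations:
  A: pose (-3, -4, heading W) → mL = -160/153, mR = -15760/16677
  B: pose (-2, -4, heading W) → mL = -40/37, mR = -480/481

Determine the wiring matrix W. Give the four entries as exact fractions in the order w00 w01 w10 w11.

-1 0 1/2 -1

obs A: pose=(-3,-4,W) → sL=160/153, sR=160/109, mL=-160/153, mR=-15760/16677
obs B: pose=(-2,-4,W) → sL=40/37, sR=20/13, mL=-40/37, mR=-480/481
sensor matrix S = [[160/153, 160/109], [40/37, 20/13]]; det S = 176000/8021637
solve [mL_A; mL_B] = S·[w00; w01] and [mR_A; mR_B] = S·[w10; w11]:
  w00 = -1, w01 = 0, w10 = 1/2, w11 = -1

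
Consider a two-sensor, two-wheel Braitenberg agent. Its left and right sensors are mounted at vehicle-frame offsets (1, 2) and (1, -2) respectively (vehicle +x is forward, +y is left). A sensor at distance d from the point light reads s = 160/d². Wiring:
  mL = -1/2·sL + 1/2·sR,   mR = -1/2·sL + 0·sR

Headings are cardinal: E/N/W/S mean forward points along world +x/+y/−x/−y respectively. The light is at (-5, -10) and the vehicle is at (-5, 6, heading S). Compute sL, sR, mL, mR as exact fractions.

left sensor world pos  = (-3, 5); dL² = 229
right sensor world pos = (-7, 5); dR² = 229
sL = 160/229 = 160/229
sR = 160/229 = 160/229
mL = -1/2·sL + 1/2·sR = 0
mR = -1/2·sL + 0·sR = -80/229

160/229 160/229 0 -80/229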